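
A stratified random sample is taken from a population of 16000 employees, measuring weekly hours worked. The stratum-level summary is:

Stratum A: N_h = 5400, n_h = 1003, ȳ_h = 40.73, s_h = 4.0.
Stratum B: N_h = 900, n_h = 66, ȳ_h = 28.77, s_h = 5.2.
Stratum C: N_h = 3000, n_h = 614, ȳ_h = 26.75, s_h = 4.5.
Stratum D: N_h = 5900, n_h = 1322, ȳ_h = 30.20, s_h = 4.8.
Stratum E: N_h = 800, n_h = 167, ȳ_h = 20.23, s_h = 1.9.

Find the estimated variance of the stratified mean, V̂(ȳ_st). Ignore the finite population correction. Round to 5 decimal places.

V̂(ȳ_st) = Σ W_h² s_h²/n_h, with W_h = N_h/N and N = 16000:
  stratum A: (5400/16000)²·4.0²/1003 = 0.00181705
  stratum B: (900/16000)²·5.2²/66 = 0.00129631
  stratum C: (3000/16000)²·4.5²/614 = 0.00115947
  stratum D: (5900/16000)²·4.8²/1322 = 0.00236982
  stratum E: (800/16000)²·1.9²/167 = 5.40419e-05
V̂(ȳ_st) = 0.00669669

V̂(ȳ_st) ≈ 0.00670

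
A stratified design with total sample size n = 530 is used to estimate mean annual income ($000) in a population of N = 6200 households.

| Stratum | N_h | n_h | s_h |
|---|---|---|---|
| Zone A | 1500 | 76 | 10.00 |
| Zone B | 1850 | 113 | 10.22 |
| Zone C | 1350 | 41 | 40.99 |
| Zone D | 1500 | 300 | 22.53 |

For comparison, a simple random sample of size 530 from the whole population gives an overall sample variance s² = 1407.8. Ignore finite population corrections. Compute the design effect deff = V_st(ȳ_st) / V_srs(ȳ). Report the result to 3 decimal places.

deff ≈ 0.829

V̂(ȳ_st) = Σ W_h² s_h²/n_h, with W_h = N_h/N and N = 6200:
  stratum Zone A: (1500/6200)²·10.00²/76 = 0.0770168
  stratum Zone B: (1850/6200)²·10.22²/113 = 0.0822969
  stratum Zone C: (1350/6200)²·40.99²/41 = 1.94293
  stratum Zone D: (1500/6200)²·22.53²/300 = 0.0990376
V_st = 2.20128
V_srs = s²/n = 1407.8/530 = 2.65623
deff = V_st / V_srs = 2.20128/2.65623 = 0.8287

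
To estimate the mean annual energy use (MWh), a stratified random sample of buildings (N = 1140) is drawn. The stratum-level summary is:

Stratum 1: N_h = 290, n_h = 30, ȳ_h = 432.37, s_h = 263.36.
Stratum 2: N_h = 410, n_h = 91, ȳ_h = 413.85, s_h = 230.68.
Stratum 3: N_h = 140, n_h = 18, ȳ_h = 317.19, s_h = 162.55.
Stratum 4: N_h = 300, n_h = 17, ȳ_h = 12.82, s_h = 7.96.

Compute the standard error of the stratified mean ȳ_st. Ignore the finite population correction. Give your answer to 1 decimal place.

SE(ȳ_st) ≈ 15.7

V̂(ȳ_st) = Σ W_h² s_h²/n_h, with W_h = N_h/N and N = 1140:
  stratum 1: (290/1140)²·263.36²/30 = 149.611
  stratum 2: (410/1140)²·230.68²/91 = 75.6374
  stratum 3: (140/1140)²·162.55²/18 = 22.1385
  stratum 4: (300/1140)²·7.96²/17 = 0.258113
V̂(ȳ_st) = 247.645
SE(ȳ_st) = √247.645 = 15.7368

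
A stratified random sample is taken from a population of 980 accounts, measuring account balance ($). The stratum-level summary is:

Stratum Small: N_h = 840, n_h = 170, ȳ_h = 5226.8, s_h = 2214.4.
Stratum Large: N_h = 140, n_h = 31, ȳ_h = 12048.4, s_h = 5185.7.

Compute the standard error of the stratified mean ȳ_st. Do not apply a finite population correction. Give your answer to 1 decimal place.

V̂(ȳ_st) = Σ W_h² s_h²/n_h, with W_h = N_h/N and N = 980:
  stratum Small: (840/980)²·2214.4²/170 = 21191.9
  stratum Large: (140/980)²·5185.7²/31 = 17703.4
V̂(ȳ_st) = 38895.3
SE(ȳ_st) = √38895.3 = 197.219

SE(ȳ_st) ≈ 197.2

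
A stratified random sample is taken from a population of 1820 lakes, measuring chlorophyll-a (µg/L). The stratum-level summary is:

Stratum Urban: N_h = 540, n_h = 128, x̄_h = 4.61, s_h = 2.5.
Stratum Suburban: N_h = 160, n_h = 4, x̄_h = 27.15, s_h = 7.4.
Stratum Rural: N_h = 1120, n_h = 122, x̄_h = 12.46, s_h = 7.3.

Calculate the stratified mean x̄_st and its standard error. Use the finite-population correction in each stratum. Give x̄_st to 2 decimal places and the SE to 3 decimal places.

x̄_st ≈ 11.42, SE ≈ 0.504

x̄_st = Σ W_h x̄_h = (540·4.61 + 160·27.15 + 1120·12.46)/1820 = 11.42231
V̂(x̄_st) = Σ W_h² (1 − n_h/N_h) s_h²/n_h, with W_h = N_h/N and N = 1820:
  stratum Urban: (540/1820)²·(1 − 128/540)·2.5²/128 = 0.00327958
  stratum Suburban: (160/1820)²·(1 − 4/160)·7.4²/4 = 0.103159
  stratum Rural: (1120/1820)²·(1 − 122/1120)·7.3²/122 = 0.147398
V̂(x̄_st) = 0.253836
SE(x̄_st) = √0.253836 = 0.503822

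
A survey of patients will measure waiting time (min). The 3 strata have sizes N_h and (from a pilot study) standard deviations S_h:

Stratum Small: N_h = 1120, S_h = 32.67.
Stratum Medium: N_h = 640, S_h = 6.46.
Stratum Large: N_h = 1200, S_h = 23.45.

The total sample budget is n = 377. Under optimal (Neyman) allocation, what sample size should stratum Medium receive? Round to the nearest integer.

Neyman allocation: n_h = n · N_h S_h / Σ N_i S_i, with n = 377.
  stratum Small: N_h·S_h = 1120·32.67 = 36590.40
  stratum Medium: N_h·S_h = 640·6.46 = 4134.40
  stratum Large: N_h·S_h = 1200·23.45 = 28140.00
Σ N_h S_h = 68864.80
n for stratum Medium = 377·4134.40/68864.80 = 22.634 → 23

23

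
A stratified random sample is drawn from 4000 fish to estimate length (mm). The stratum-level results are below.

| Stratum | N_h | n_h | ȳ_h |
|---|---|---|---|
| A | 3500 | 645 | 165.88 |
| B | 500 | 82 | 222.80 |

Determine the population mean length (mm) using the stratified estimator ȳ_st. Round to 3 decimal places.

ȳ_st ≈ 172.995

N = Σ N_h = 4000. Stratum weights W_h = N_h/N.
ȳ_st = (3500·165.88 + 500·222.80) / 4000 = 172.99500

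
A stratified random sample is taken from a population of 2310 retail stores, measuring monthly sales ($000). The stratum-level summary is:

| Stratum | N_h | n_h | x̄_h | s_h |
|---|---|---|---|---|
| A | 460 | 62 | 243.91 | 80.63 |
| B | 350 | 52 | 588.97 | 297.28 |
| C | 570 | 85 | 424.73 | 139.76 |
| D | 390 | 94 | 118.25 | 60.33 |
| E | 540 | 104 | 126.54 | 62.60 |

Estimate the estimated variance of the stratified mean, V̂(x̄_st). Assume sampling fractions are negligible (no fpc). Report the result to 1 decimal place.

V̂(x̄_st) ≈ 60.3

V̂(x̄_st) = Σ W_h² s_h²/n_h, with W_h = N_h/N and N = 2310:
  stratum A: (460/2310)²·80.63²/62 = 4.15808
  stratum B: (350/2310)²·297.28²/52 = 39.0158
  stratum C: (570/2310)²·139.76²/85 = 13.9918
  stratum D: (390/2310)²·60.33²/94 = 1.10368
  stratum E: (540/2310)²·62.60²/104 = 2.05911
V̂(x̄_st) = 60.3284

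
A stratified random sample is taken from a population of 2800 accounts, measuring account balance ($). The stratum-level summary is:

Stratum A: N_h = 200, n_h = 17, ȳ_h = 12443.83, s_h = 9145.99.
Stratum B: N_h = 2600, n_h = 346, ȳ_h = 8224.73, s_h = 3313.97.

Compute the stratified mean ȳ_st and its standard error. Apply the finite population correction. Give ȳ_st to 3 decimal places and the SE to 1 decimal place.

ȳ_st = Σ W_h ȳ_h = (200·12443.83 + 2600·8224.73)/2800 = 8526.09429
V̂(ȳ_st) = Σ W_h² (1 − n_h/N_h) s_h²/n_h, with W_h = N_h/N and N = 2800:
  stratum A: (200/2800)²·(1 − 17/200)·9145.99²/17 = 22970.9
  stratum B: (2600/2800)²·(1 − 346/2600)·3313.97²/346 = 23726.4
V̂(ȳ_st) = 46697.3
SE(ȳ_st) = √46697.3 = 216.096

ȳ_st ≈ 8526.094, SE ≈ 216.1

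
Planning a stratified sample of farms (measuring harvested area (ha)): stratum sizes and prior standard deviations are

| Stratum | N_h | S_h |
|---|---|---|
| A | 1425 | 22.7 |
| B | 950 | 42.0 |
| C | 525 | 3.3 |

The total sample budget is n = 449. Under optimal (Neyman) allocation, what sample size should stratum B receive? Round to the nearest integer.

242

Neyman allocation: n_h = n · N_h S_h / Σ N_i S_i, with n = 449.
  stratum A: N_h·S_h = 1425·22.7 = 32347.50
  stratum B: N_h·S_h = 950·42.0 = 39900.00
  stratum C: N_h·S_h = 525·3.3 = 1732.50
Σ N_h S_h = 73980.00
n for stratum B = 449·39900.00/73980.00 = 242.161 → 242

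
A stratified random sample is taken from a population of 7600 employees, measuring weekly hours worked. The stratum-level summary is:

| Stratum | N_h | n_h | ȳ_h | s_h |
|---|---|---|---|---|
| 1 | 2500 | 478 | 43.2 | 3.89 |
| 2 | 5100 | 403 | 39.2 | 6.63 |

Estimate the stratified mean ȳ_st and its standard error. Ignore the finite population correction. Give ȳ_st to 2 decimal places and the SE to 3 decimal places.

ȳ_st ≈ 40.52, SE ≈ 0.229

ȳ_st = Σ W_h ȳ_h = (2500·43.2 + 5100·39.2)/7600 = 40.51579
V̂(ȳ_st) = Σ W_h² s_h²/n_h, with W_h = N_h/N and N = 7600:
  stratum 1: (2500/7600)²·3.89²/478 = 0.0034255
  stratum 2: (5100/7600)²·6.63²/403 = 0.0491174
V̂(ȳ_st) = 0.0525429
SE(ȳ_st) = √0.0525429 = 0.229222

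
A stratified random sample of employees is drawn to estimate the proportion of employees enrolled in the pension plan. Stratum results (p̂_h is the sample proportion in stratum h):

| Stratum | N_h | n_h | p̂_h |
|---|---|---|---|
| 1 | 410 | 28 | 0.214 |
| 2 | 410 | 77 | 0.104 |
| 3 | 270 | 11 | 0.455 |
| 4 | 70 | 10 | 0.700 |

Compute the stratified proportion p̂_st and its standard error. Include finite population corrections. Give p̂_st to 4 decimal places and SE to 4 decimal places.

p̂_st ≈ 0.2605, SE ≈ 0.0470

N = 1160; stratum weights W_h = N_h/N.
p̂_st = Σ W_h p̂_h = (410·0.214 + 410·0.104 + 270·0.455 + 70·0.700)/1160 = 0.26054
V̂(p̂_st) = Σ W_h² (1 − n_h/N_h) p̂_h(1−p̂_h)/(n_h−1):
  stratum 1: (410/1160)²·(1 − 28/410)·0.214·0.786/27 = 0.00072511
  stratum 2: (410/1160)²·(1 − 77/410)·0.104·0.896/76 = 0.000124406
  stratum 3: (270/1160)²·(1 − 11/270)·0.455·0.545/10 = 0.00128871
  stratum 4: (70/1160)²·(1 − 10/70)·0.700·0.300/9 = 7.283e-05
V̂(p̂_st) = 0.00221106; SE = √V̂ = 0.0470219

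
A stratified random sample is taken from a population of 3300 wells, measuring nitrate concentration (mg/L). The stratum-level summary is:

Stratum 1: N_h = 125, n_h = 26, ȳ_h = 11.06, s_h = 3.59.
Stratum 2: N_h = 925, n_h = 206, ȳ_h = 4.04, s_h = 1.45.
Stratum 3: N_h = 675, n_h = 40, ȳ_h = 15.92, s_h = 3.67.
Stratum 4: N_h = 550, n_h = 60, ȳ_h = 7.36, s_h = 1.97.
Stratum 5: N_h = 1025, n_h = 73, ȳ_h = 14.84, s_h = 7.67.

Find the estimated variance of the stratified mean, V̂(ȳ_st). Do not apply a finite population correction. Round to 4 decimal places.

V̂(ȳ_st) ≈ 0.0951

V̂(ȳ_st) = Σ W_h² s_h²/n_h, with W_h = N_h/N and N = 3300:
  stratum 1: (125/3300)²·3.59²/26 = 0.000711226
  stratum 2: (925/3300)²·1.45²/206 = 0.000801908
  stratum 3: (675/3300)²·3.67²/40 = 0.0140881
  stratum 4: (550/3300)²·1.97²/60 = 0.00179671
  stratum 5: (1025/3300)²·7.67²/73 = 0.0777477
V̂(ȳ_st) = 0.0951457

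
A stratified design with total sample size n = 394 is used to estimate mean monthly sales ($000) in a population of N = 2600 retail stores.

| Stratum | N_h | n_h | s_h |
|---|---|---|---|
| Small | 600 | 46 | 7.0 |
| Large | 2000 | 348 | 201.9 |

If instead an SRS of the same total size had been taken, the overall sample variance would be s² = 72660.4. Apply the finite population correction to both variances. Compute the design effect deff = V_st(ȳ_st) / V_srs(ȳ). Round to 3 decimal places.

V̂(ȳ_st) = Σ W_h² (1 − n_h/N_h) s_h²/n_h, with W_h = N_h/N and N = 2600:
  stratum Small: (600/2600)²·(1 − 46/600)·7.0²/46 = 0.0523784
  stratum Large: (2000/2600)²·(1 − 348/2000)·201.9²/348 = 57.2515
V_st = 57.3039
V_srs = (1 − 394/2600)·72660.4/394 = 156.471
deff = V_st / V_srs = 57.3039/156.471 = 0.3662

deff ≈ 0.366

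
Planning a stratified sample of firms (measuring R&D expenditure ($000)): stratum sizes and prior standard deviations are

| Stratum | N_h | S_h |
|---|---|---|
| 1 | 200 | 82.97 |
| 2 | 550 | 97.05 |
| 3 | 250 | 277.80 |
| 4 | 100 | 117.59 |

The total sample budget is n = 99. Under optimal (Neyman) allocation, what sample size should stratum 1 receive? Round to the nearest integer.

11

Neyman allocation: n_h = n · N_h S_h / Σ N_i S_i, with n = 99.
  stratum 1: N_h·S_h = 200·82.97 = 16594.00
  stratum 2: N_h·S_h = 550·97.05 = 53377.50
  stratum 3: N_h·S_h = 250·277.80 = 69450.00
  stratum 4: N_h·S_h = 100·117.59 = 11759.00
Σ N_h S_h = 151180.50
n for stratum 1 = 99·16594.00/151180.50 = 10.867 → 11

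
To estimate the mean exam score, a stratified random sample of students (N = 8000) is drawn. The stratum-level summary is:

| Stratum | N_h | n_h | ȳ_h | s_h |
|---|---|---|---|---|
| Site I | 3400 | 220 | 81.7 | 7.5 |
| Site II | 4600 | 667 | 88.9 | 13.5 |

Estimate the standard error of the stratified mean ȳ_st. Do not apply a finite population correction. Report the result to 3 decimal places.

V̂(ȳ_st) = Σ W_h² s_h²/n_h, with W_h = N_h/N and N = 8000:
  stratum Site I: (3400/8000)²·7.5²/220 = 0.0461825
  stratum Site II: (4600/8000)²·13.5²/667 = 0.0903394
V̂(ȳ_st) = 0.136522
SE(ȳ_st) = √0.136522 = 0.369489

SE(ȳ_st) ≈ 0.369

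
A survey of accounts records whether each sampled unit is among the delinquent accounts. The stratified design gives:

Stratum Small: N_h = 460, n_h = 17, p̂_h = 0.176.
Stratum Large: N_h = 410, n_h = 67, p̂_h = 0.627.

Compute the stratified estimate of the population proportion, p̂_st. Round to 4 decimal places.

N = 870; stratum weights W_h = N_h/N.
p̂_st = Σ W_h p̂_h = (460·0.176 + 410·0.627)/870 = 0.38854

p̂_st ≈ 0.3885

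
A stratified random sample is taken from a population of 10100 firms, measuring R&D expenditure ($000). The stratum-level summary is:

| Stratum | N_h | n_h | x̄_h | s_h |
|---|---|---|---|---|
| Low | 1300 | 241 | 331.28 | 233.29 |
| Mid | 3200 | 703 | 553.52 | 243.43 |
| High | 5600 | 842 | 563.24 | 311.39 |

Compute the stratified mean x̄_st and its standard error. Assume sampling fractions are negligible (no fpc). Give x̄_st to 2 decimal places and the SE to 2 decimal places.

x̄_st = Σ W_h x̄_h = (1300·331.28 + 3200·553.52 + 5600·563.24)/10100 = 530.30416
V̂(x̄_st) = Σ W_h² s_h²/n_h, with W_h = N_h/N and N = 10100:
  stratum Low: (1300/10100)²·233.29²/241 = 3.74127
  stratum Mid: (3200/10100)²·243.43²/703 = 8.46155
  stratum High: (5600/10100)²·311.39²/842 = 35.4022
V̂(x̄_st) = 47.605
SE(x̄_st) = √47.605 = 6.89964

x̄_st ≈ 530.30, SE ≈ 6.90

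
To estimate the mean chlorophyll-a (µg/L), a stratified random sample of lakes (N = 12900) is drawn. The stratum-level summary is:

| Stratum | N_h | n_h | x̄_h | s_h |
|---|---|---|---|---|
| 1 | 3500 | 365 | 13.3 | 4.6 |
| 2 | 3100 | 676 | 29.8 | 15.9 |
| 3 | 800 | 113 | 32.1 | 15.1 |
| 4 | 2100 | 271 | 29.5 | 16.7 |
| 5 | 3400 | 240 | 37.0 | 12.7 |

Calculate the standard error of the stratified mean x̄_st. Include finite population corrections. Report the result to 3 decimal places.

V̂(x̄_st) = Σ W_h² (1 − n_h/N_h) s_h²/n_h, with W_h = N_h/N and N = 12900:
  stratum 1: (3500/12900)²·(1 − 365/3500)·4.6²/365 = 0.00382251
  stratum 2: (3100/12900)²·(1 − 676/3100)·15.9²/676 = 0.0168874
  stratum 3: (800/12900)²·(1 − 113/800)·15.1²/113 = 0.00666412
  stratum 4: (2100/12900)²·(1 − 271/2100)·16.7²/271 = 0.0237529
  stratum 5: (3400/12900)²·(1 − 240/3400)·12.7²/240 = 0.0433893
V̂(x̄_st) = 0.0945163
SE(x̄_st) = √0.0945163 = 0.307435

SE(x̄_st) ≈ 0.307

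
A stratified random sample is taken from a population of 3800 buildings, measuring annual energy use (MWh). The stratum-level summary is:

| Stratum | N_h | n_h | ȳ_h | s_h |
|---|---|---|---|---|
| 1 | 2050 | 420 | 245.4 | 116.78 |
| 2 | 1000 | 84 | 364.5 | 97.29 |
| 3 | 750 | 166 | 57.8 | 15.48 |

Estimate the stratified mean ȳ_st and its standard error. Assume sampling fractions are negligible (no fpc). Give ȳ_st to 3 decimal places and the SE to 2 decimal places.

ȳ_st = Σ W_h ȳ_h = (2050·245.4 + 1000·364.5 + 750·57.8)/3800 = 239.71579
V̂(ȳ_st) = Σ W_h² s_h²/n_h, with W_h = N_h/N and N = 3800:
  stratum 1: (2050/3800)²·116.78²/420 = 9.44992
  stratum 2: (1000/3800)²·97.29²/84 = 7.80351
  stratum 3: (750/3800)²·15.48²/166 = 0.0562327
V̂(ȳ_st) = 17.3097
SE(ȳ_st) = √17.3097 = 4.16049

ȳ_st ≈ 239.716, SE ≈ 4.16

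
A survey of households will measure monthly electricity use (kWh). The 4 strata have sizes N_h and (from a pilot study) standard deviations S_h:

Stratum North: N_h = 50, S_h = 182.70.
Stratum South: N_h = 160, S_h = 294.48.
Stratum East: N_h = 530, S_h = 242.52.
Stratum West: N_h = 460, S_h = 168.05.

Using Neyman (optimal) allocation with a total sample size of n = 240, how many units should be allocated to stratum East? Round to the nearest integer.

118

Neyman allocation: n_h = n · N_h S_h / Σ N_i S_i, with n = 240.
  stratum North: N_h·S_h = 50·182.70 = 9135.00
  stratum South: N_h·S_h = 160·294.48 = 47116.80
  stratum East: N_h·S_h = 530·242.52 = 128535.60
  stratum West: N_h·S_h = 460·168.05 = 77303.00
Σ N_h S_h = 262090.40
n for stratum East = 240·128535.60/262090.40 = 117.702 → 118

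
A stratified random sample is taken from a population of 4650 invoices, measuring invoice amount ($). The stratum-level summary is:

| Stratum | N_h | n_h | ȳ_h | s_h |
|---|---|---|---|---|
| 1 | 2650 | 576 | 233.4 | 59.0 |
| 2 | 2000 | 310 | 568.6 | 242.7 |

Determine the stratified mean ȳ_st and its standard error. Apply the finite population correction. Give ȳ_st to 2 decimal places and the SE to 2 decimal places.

ȳ_st = Σ W_h ȳ_h = (2650·233.4 + 2000·568.6)/4650 = 377.57204
V̂(ȳ_st) = Σ W_h² (1 − n_h/N_h) s_h²/n_h, with W_h = N_h/N and N = 4650:
  stratum 1: (2650/4650)²·(1 − 576/2650)·59.0²/576 = 1.53614
  stratum 2: (2000/4650)²·(1 − 310/2000)·242.7²/310 = 29.7022
V̂(ȳ_st) = 31.2383
SE(ȳ_st) = √31.2383 = 5.58913

ȳ_st ≈ 377.57, SE ≈ 5.59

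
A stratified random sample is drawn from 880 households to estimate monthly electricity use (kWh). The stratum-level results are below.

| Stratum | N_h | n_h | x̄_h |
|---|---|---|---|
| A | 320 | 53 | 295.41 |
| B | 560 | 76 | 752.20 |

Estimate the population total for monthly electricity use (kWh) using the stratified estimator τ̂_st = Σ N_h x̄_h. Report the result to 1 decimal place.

τ̂_st ≈ 515763.2

τ̂_st = Σ N_h x̄_h = 320·295.41 + 560·752.20 = 515763.2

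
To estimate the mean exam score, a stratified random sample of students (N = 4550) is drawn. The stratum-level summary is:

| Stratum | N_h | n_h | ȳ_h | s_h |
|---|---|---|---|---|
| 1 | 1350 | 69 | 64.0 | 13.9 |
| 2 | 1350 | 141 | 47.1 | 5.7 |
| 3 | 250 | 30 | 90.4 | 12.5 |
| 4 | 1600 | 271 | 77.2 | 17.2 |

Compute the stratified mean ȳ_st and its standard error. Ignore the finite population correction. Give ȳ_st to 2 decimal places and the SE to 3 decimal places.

ȳ_st ≈ 65.08, SE ≈ 0.646

ȳ_st = Σ W_h ȳ_h = (1350·64.0 + 1350·47.1 + 250·90.4 + 1600·77.2)/4550 = 65.07802
V̂(ȳ_st) = Σ W_h² s_h²/n_h, with W_h = N_h/N and N = 4550:
  stratum 1: (1350/4550)²·13.9²/69 = 0.246505
  stratum 2: (1350/4550)²·5.7²/141 = 0.020285
  stratum 3: (250/4550)²·12.5²/30 = 0.0157237
  stratum 4: (1600/4550)²·17.2²/271 = 0.134991
V̂(ȳ_st) = 0.417504
SE(ȳ_st) = √0.417504 = 0.646146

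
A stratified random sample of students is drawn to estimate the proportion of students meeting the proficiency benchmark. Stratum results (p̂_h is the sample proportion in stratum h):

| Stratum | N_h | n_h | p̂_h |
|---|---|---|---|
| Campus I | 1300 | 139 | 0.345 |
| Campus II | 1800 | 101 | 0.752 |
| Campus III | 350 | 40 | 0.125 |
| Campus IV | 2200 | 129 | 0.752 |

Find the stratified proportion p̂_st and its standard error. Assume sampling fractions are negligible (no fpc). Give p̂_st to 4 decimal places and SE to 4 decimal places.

N = 5650; stratum weights W_h = N_h/N.
p̂_st = Σ W_h p̂_h = (1300·0.345 + 1800·0.752 + 350·0.125 + 2200·0.752)/5650 = 0.61951
V̂(p̂_st) = Σ W_h² p̂_h(1−p̂_h)/(n_h−1):
  stratum Campus I: (1300/5650)²·0.345·0.655/138 = 8.66904e-05
  stratum Campus II: (1800/5650)²·0.752·0.248/100 = 0.000189286
  stratum Campus III: (350/5650)²·0.125·0.875/39 = 1.0762e-05
  stratum Campus IV: (2200/5650)²·0.752·0.248/128 = 0.000220906
V̂(p̂_st) = 0.000507644; SE = √V̂ = 0.022531

p̂_st ≈ 0.6195, SE ≈ 0.0225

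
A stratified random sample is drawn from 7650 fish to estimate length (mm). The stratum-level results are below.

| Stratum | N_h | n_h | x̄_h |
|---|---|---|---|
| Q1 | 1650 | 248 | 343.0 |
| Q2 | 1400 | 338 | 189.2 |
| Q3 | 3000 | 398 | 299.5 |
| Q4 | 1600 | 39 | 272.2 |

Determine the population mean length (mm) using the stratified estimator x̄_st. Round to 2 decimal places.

x̄_st ≈ 282.99

N = Σ N_h = 7650. Stratum weights W_h = N_h/N.
x̄_st = (1650·343.0 + 1400·189.2 + 3000·299.5 + 1600·272.2) / 7650 = 282.9869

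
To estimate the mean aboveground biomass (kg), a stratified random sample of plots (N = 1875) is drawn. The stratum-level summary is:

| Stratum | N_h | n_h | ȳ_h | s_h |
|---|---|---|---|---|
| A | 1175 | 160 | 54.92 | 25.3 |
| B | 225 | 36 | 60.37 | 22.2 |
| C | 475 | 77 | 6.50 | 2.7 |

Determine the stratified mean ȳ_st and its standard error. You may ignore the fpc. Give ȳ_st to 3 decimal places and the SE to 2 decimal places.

ȳ_st ≈ 43.308, SE ≈ 1.33

ȳ_st = Σ W_h ȳ_h = (1175·54.92 + 225·60.37 + 475·6.50)/1875 = 43.30760
V̂(ȳ_st) = Σ W_h² s_h²/n_h, with W_h = N_h/N and N = 1875:
  stratum A: (1175/1875)²·25.3²/160 = 1.57107
  stratum B: (225/1875)²·22.2²/36 = 0.197136
  stratum C: (475/1875)²·2.7²/77 = 0.00607605
V̂(ȳ_st) = 1.77428
SE(ȳ_st) = √1.77428 = 1.33202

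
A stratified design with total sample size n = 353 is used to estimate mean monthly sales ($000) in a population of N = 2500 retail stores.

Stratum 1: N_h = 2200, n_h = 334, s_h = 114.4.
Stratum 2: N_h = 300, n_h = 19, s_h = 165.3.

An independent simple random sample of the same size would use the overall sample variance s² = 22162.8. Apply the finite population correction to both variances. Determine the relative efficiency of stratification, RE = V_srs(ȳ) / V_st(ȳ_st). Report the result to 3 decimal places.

RE ≈ 1.195

V̂(ȳ_st) = Σ W_h² (1 − n_h/N_h) s_h²/n_h, with W_h = N_h/N and N = 2500:
  stratum 1: (2200/2500)²·(1 − 334/2200)·114.4²/334 = 25.7371
  stratum 2: (300/2500)²·(1 − 19/300)·165.3²/19 = 19.3972
V_st = 45.1343
V_srs = (1 − 353/2500)·22162.8/353 = 53.919
Relative efficiency = V_srs / V_st = 53.919/45.1343 = 1.1946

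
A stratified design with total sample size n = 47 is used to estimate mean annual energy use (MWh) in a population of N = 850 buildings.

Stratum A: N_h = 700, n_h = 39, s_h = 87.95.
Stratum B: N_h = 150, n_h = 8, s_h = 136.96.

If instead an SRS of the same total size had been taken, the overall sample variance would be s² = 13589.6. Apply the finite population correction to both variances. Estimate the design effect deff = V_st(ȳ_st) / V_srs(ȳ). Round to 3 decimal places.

V̂(ȳ_st) = Σ W_h² (1 − n_h/N_h) s_h²/n_h, with W_h = N_h/N and N = 850:
  stratum A: (700/850)²·(1 − 39/700)·87.95²/39 = 127.019
  stratum B: (150/850)²·(1 − 8/150)·136.96²/8 = 69.1257
V_st = 196.145
V_srs = (1 − 47/850)·13589.6/47 = 273.153
deff = V_st / V_srs = 196.145/273.153 = 0.7181

deff ≈ 0.718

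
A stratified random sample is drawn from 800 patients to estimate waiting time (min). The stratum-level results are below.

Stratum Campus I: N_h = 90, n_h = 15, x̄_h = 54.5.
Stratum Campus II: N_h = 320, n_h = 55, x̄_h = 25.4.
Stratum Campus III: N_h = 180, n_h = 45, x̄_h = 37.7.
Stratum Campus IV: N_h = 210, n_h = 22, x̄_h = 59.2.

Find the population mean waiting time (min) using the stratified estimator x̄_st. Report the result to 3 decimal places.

x̄_st ≈ 40.314

N = Σ N_h = 800. Stratum weights W_h = N_h/N.
x̄_st = (90·54.5 + 320·25.4 + 180·37.7 + 210·59.2) / 800 = 40.31375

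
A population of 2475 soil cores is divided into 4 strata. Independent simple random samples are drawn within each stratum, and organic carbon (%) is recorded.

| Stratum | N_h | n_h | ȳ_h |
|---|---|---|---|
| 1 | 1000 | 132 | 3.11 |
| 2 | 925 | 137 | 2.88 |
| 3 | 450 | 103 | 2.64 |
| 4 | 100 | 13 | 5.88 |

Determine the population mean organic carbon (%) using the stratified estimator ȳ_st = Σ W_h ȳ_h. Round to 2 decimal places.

ȳ_st ≈ 3.05

N = Σ N_h = 2475. Stratum weights W_h = N_h/N.
ȳ_st = (1000·3.11 + 925·2.88 + 450·2.64 + 100·5.88) / 2475 = 3.0505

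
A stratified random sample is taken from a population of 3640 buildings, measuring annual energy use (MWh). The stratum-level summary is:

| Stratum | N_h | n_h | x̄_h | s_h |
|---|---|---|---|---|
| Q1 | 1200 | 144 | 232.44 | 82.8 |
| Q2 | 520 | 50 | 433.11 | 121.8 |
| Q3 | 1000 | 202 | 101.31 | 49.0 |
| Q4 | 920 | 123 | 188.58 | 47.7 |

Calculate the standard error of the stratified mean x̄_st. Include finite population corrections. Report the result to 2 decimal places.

SE(x̄_st) ≈ 3.43

V̂(x̄_st) = Σ W_h² (1 − n_h/N_h) s_h²/n_h, with W_h = N_h/N and N = 3640:
  stratum Q1: (1200/3640)²·(1 − 144/1200)·82.8²/144 = 4.55345
  stratum Q2: (520/3640)²·(1 − 50/520)·121.8²/50 = 5.47297
  stratum Q3: (1000/3640)²·(1 − 202/1000)·49.0²/202 = 0.715881
  stratum Q4: (920/3640)²·(1 − 123/920)·47.7²/123 = 1.02371
V̂(x̄_st) = 11.766
SE(x̄_st) = √11.766 = 3.43016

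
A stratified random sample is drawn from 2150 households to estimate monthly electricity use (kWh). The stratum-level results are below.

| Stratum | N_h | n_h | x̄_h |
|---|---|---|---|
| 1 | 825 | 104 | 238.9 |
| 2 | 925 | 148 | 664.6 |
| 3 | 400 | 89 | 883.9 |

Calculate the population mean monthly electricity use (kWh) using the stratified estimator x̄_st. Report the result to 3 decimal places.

x̄_st ≈ 542.050

N = Σ N_h = 2150. Stratum weights W_h = N_h/N.
x̄_st = (825·238.9 + 925·664.6 + 400·883.9) / 2150 = 542.05000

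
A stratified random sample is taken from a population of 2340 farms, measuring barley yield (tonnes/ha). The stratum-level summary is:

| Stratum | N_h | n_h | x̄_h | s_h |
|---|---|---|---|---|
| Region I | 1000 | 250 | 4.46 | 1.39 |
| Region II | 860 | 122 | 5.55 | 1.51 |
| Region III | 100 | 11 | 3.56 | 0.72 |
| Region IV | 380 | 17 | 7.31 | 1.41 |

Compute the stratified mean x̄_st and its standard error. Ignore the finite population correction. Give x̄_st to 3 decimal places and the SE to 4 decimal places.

x̄_st ≈ 5.285, SE ≈ 0.0843

x̄_st = Σ W_h x̄_h = (1000·4.46 + 860·5.55 + 100·3.56 + 380·7.31)/2340 = 5.28496
V̂(x̄_st) = Σ W_h² s_h²/n_h, with W_h = N_h/N and N = 2340:
  stratum Region I: (1000/2340)²·1.39²/250 = 0.00141143
  stratum Region II: (860/2340)²·1.51²/122 = 0.00252441
  stratum Region III: (100/2340)²·0.72²/11 = 8.60678e-05
  stratum Region IV: (380/2340)²·1.41²/17 = 0.00308407
V̂(x̄_st) = 0.00710597
SE(x̄_st) = √0.00710597 = 0.0842969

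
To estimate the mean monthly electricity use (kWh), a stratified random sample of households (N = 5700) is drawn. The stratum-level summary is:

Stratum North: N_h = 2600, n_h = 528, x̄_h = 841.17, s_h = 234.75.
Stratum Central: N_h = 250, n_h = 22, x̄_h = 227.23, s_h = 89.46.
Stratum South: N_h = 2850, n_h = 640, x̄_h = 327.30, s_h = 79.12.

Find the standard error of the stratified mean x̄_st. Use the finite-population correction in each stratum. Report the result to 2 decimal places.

V̂(x̄_st) = Σ W_h² (1 − n_h/N_h) s_h²/n_h, with W_h = N_h/N and N = 5700:
  stratum North: (2600/5700)²·(1 − 528/2600)·234.75²/528 = 17.3058
  stratum Central: (250/5700)²·(1 − 22/250)·89.46²/22 = 0.638205
  stratum South: (2850/5700)²·(1 − 640/2850)·79.12²/640 = 1.89618
V̂(x̄_st) = 19.8401
SE(x̄_st) = √19.8401 = 4.45423

SE(x̄_st) ≈ 4.45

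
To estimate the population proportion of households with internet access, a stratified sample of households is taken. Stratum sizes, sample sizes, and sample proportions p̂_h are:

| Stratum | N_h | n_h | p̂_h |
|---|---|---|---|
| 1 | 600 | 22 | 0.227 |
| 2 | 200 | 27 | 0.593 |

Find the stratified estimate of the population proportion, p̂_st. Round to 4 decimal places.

N = 800; stratum weights W_h = N_h/N.
p̂_st = Σ W_h p̂_h = (600·0.227 + 200·0.593)/800 = 0.31850

p̂_st ≈ 0.3185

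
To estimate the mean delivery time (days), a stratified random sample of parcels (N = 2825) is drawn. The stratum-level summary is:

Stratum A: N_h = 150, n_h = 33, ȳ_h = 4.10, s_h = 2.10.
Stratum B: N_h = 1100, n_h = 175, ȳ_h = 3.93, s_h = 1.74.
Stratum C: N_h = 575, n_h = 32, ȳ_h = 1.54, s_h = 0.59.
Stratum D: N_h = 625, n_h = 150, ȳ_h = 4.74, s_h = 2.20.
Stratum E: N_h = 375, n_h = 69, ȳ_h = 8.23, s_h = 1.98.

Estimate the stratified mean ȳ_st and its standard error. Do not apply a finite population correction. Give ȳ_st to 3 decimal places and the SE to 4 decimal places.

ȳ_st = Σ W_h ȳ_h = (150·4.10 + 1100·3.93 + 575·1.54 + 625·4.74 + 375·8.23)/2825 = 4.20257
V̂(ȳ_st) = Σ W_h² s_h²/n_h, with W_h = N_h/N and N = 2825:
  stratum A: (150/2825)²·2.10²/33 = 0.000376765
  stratum B: (1100/2825)²·1.74²/175 = 0.00262306
  stratum C: (575/2825)²·0.59²/32 = 0.000450664
  stratum D: (625/2825)²·2.20²/150 = 0.00157935
  stratum E: (375/2825)²·1.98²/69 = 0.00100117
V̂(ȳ_st) = 0.00603101
SE(ȳ_st) = √0.00603101 = 0.0776596

ȳ_st ≈ 4.203, SE ≈ 0.0777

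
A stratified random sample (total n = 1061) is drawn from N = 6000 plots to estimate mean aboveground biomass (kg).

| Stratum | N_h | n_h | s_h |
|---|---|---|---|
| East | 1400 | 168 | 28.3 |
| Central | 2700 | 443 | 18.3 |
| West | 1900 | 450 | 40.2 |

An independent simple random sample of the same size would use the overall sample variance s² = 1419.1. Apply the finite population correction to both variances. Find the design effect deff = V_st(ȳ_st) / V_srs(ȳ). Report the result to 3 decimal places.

deff ≈ 0.573

V̂(ȳ_st) = Σ W_h² (1 − n_h/N_h) s_h²/n_h, with W_h = N_h/N and N = 6000:
  stratum East: (1400/6000)²·(1 − 168/1400)·28.3²/168 = 0.228402
  stratum Central: (2700/6000)²·(1 − 443/2700)·18.3²/443 = 0.127965
  stratum West: (1900/6000)²·(1 − 450/1900)·40.2²/450 = 0.274827
V_st = 0.631194
V_srs = (1 − 1061/6000)·1419.1/1061 = 1.101
deff = V_st / V_srs = 0.631194/1.101 = 0.5733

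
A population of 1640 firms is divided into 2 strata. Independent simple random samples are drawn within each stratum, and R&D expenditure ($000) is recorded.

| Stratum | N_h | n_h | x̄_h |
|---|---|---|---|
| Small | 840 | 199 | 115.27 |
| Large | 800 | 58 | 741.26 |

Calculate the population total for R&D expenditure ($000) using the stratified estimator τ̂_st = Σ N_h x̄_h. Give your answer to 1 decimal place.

τ̂_st ≈ 689834.8

τ̂_st = Σ N_h x̄_h = 840·115.27 + 800·741.26 = 689834.8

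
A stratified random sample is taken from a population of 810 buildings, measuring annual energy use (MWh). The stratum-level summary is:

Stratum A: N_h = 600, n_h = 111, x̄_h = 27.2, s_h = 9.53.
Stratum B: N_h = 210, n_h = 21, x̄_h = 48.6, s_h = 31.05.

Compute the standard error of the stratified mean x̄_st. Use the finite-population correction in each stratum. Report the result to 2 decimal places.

SE(x̄_st) ≈ 1.77

V̂(x̄_st) = Σ W_h² (1 − n_h/N_h) s_h²/n_h, with W_h = N_h/N and N = 810:
  stratum A: (600/810)²·(1 − 111/600)·9.53²/111 = 0.365892
  stratum B: (210/810)²·(1 − 21/210)·31.05²/21 = 2.77725
V̂(x̄_st) = 3.14314
SE(x̄_st) = √3.14314 = 1.77289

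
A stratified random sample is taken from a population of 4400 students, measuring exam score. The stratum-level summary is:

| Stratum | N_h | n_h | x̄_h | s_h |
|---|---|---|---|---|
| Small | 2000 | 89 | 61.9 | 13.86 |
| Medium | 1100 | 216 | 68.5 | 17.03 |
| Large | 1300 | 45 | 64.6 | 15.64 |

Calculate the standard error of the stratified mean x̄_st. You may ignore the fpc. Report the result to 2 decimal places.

V̂(x̄_st) = Σ W_h² s_h²/n_h, with W_h = N_h/N and N = 4400:
  stratum Small: (2000/4400)²·13.86²/89 = 0.445955
  stratum Medium: (1100/4400)²·17.03²/216 = 0.0839181
  stratum Large: (1300/4400)²·15.64²/45 = 0.474507
V̂(x̄_st) = 1.00438
SE(x̄_st) = √1.00438 = 1.00219

SE(x̄_st) ≈ 1.00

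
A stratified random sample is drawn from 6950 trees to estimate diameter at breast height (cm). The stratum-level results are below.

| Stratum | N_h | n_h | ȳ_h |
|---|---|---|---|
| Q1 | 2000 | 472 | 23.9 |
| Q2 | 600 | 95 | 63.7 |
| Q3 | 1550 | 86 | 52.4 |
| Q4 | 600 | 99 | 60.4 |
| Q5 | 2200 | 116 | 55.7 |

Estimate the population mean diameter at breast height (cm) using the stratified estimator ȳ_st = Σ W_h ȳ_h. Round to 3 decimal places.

ȳ_st ≈ 46.909

N = Σ N_h = 6950. Stratum weights W_h = N_h/N.
ȳ_st = (2000·23.9 + 600·63.7 + 1550·52.4 + 600·60.4 + 2200·55.7) / 6950 = 46.90935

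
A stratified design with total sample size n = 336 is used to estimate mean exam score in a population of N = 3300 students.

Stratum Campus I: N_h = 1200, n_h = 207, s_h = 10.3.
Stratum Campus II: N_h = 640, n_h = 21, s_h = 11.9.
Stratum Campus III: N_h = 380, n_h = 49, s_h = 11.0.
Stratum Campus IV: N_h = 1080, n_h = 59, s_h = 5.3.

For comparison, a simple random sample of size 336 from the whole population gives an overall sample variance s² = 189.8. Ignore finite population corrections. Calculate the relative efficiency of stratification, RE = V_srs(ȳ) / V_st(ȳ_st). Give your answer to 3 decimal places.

RE ≈ 1.394

V̂(ȳ_st) = Σ W_h² s_h²/n_h, with W_h = N_h/N and N = 3300:
  stratum Campus I: (1200/3300)²·10.3²/207 = 0.0677702
  stratum Campus II: (640/3300)²·11.9²/21 = 0.253634
  stratum Campus III: (380/3300)²·11.0²/49 = 0.0327438
  stratum Campus IV: (1080/3300)²·5.3²/59 = 0.050994
V_st = 0.405142
V_srs = s²/n = 189.8/336 = 0.564881
Relative efficiency = V_srs / V_st = 0.564881/0.405142 = 1.3943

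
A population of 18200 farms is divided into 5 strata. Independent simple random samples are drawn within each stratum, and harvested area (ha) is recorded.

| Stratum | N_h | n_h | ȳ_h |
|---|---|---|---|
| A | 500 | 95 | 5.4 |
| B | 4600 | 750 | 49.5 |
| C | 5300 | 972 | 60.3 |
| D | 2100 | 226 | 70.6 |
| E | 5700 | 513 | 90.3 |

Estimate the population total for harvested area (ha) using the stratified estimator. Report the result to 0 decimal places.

τ̂_st ≈ 1212960

τ̂_st = Σ N_h ȳ_h = 500·5.4 + 4600·49.5 + 5300·60.3 + 2100·70.6 + 5700·90.3 = 1212960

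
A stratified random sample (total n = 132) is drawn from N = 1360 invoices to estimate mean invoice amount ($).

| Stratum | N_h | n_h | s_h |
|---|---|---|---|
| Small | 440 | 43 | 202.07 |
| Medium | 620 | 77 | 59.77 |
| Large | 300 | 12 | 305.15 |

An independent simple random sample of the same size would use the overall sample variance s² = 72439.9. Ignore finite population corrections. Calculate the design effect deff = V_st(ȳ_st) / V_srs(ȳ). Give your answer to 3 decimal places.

V̂(ȳ_st) = Σ W_h² s_h²/n_h, with W_h = N_h/N and N = 1360:
  stratum Small: (440/1360)²·202.07²/43 = 99.3946
  stratum Medium: (620/1360)²·59.77²/77 = 9.64232
  stratum Large: (300/1360)²·305.15²/12 = 377.581
V_st = 486.618
V_srs = s²/n = 72439.9/132 = 548.787
deff = V_st / V_srs = 486.618/548.787 = 0.8867

deff ≈ 0.887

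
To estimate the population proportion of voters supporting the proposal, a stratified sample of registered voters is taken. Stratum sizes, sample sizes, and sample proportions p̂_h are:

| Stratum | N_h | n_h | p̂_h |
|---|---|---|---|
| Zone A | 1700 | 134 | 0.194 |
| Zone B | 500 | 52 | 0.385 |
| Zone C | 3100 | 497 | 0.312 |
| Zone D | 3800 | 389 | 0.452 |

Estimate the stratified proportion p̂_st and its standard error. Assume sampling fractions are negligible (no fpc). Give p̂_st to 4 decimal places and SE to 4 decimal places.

p̂_st ≈ 0.3524, SE ≈ 0.0147

N = 9100; stratum weights W_h = N_h/N.
p̂_st = Σ W_h p̂_h = (1700·0.194 + 500·0.385 + 3100·0.312 + 3800·0.452)/9100 = 0.35243
V̂(p̂_st) = Σ W_h² p̂_h(1−p̂_h)/(n_h−1):
  stratum Zone A: (1700/9100)²·0.194·0.806/133 = 4.10299e-05
  stratum Zone B: (500/9100)²·0.385·0.615/51 = 1.4016e-05
  stratum Zone C: (3100/9100)²·0.312·0.688/496 = 5.02229e-05
  stratum Zone D: (3800/9100)²·0.452·0.548/388 = 0.00011132
V̂(p̂_st) = 0.000216588; SE = √V̂ = 0.0147169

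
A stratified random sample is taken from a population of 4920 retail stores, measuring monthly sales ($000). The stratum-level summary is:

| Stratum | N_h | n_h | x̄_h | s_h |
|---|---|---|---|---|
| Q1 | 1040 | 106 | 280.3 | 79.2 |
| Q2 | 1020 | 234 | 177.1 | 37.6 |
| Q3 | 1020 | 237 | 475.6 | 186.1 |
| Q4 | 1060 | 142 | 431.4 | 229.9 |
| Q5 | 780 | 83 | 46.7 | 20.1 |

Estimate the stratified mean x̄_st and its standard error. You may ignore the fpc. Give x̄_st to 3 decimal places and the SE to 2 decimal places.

x̄_st = Σ W_h x̄_h = (1040·280.3 + 1020·177.1 + 1020·475.6 + 1060·431.4 + 780·46.7)/4920 = 294.91382
V̂(x̄_st) = Σ W_h² s_h²/n_h, with W_h = N_h/N and N = 4920:
  stratum Q1: (1040/4920)²·79.2²/106 = 2.64412
  stratum Q2: (1020/4920)²·37.6²/234 = 0.259675
  stratum Q3: (1020/4920)²·186.1²/237 = 6.28079
  stratum Q4: (1060/4920)²·229.9²/142 = 17.2771
  stratum Q5: (780/4920)²·20.1²/83 = 0.122341
V̂(x̄_st) = 26.584
SE(x̄_st) = √26.584 = 5.15597

x̄_st ≈ 294.914, SE ≈ 5.16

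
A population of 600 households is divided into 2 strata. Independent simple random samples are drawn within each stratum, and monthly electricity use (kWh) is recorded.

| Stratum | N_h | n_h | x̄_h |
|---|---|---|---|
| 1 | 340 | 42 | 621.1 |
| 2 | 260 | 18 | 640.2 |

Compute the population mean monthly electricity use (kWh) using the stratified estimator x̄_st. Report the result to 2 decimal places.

N = Σ N_h = 600. Stratum weights W_h = N_h/N.
x̄_st = (340·621.1 + 260·640.2) / 600 = 629.3767

x̄_st ≈ 629.38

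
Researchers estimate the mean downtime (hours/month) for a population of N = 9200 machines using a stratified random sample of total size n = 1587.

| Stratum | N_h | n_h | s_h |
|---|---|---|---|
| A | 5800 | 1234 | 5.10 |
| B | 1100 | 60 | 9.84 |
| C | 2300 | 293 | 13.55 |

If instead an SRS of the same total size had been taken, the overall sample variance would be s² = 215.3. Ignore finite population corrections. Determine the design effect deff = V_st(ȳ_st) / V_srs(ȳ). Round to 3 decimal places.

V̂(ȳ_st) = Σ W_h² s_h²/n_h, with W_h = N_h/N and N = 9200:
  stratum A: (5800/9200)²·5.10²/1234 = 0.00837733
  stratum B: (1100/9200)²·9.84²/60 = 0.0230701
  stratum C: (2300/9200)²·13.55²/293 = 0.0391644
V_st = 0.0706117
V_srs = s²/n = 215.3/1587 = 0.135665
deff = V_st / V_srs = 0.0706117/0.135665 = 0.5205

deff ≈ 0.520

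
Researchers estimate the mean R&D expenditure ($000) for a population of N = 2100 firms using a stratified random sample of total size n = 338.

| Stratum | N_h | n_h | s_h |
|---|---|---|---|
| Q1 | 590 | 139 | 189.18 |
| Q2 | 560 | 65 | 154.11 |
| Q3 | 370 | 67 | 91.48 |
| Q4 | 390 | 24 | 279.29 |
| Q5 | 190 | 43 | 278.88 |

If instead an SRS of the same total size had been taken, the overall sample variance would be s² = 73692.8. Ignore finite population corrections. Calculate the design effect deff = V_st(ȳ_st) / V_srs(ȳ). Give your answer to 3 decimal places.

deff ≈ 0.812

V̂(ȳ_st) = Σ W_h² s_h²/n_h, with W_h = N_h/N and N = 2100:
  stratum Q1: (590/2100)²·189.18²/139 = 20.3236
  stratum Q2: (560/2100)²·154.11²/65 = 25.9828
  stratum Q3: (370/2100)²·91.48²/67 = 3.87742
  stratum Q4: (390/2100)²·279.29²/24 = 112.096
  stratum Q5: (190/2100)²·278.88²/43 = 14.8059
V_st = 177.086
V_srs = s²/n = 73692.8/338 = 218.026
deff = V_st / V_srs = 177.086/218.026 = 0.8122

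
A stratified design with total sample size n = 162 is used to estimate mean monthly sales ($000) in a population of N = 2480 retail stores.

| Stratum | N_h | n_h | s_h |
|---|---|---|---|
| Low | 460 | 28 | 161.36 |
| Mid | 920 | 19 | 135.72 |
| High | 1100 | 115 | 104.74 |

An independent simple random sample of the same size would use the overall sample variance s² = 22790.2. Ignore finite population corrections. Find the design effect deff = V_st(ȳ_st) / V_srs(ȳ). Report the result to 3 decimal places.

deff ≈ 1.309

V̂(ȳ_st) = Σ W_h² s_h²/n_h, with W_h = N_h/N and N = 2480:
  stratum Low: (460/2480)²·161.36²/28 = 31.9923
  stratum Mid: (920/2480)²·135.72²/19 = 133.416
  stratum High: (1100/2480)²·104.74²/115 = 18.7676
V_st = 184.175
V_srs = s²/n = 22790.2/162 = 140.68
deff = V_st / V_srs = 184.175/140.68 = 1.3092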